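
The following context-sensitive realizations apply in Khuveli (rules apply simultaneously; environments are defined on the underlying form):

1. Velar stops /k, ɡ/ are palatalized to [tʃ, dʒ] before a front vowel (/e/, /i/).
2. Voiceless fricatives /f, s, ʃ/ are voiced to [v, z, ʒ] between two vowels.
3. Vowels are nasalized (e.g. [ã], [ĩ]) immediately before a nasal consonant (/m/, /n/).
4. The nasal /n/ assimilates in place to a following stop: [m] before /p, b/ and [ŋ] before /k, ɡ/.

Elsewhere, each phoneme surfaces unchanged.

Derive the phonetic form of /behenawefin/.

[behẽnawevĩn]

/e/ (between /b/ and /h/) is in the target of rule 3 but the environment (before a nasal consonant) is not met → [e].
/e/ (between /h/ and /n/) occurs before a nasal consonant → [ẽ] by rule 3.
/n/ (between /e/ and /a/) fails the environment for rule 4, so it stays [n].
/a/ — between /n/ and /w/; rule 3 does not apply here → [a].
/e/ — between /w/ and /f/; rule 3 does not apply here → [e].
/f/ meets the environment for rule 2 (between two vowels) → [v].
/i/ (between /f/ and /n/): before a nasal consonant, so rule 3 applies → [ĩ].
/n/ — word-final; rule 4 does not apply here → [n].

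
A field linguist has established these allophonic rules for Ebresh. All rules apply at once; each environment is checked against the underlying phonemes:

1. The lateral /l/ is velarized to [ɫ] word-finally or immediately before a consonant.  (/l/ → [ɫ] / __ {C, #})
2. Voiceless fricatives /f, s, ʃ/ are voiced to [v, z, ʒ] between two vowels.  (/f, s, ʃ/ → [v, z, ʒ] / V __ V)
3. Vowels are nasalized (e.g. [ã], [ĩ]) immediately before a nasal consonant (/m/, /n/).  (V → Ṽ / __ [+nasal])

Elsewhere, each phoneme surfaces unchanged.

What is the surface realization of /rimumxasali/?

[rĩmũmxazali]

/r/ stays [r].
/i/ (between /r/ and /m/): before a nasal consonant, so rule 3 applies → [ĩ].
/m/ (between /i/ and /u/): no rule targets it → [m].
/u/ meets the environment for rule 3 (before a nasal consonant) → [ũ].
/m/ (between /u/ and /x/): no rule targets it → [m].
/x/ — not in any rule's target class → [x].
/a/ — between /x/ and /s/; rule 3 does not apply here → [a].
/s/ (between /a/ and /a/): between two vowels, so rule 2 applies → [z].
/a/ (between /s/ and /l/) fails the environment for rule 3, so it stays [a].
/l/ (between /a/ and /i/) is in the target of rule 1 but the environment (word-finally or immediately before a consonant) is not met → [l].
/i/ (word-final): rule 3 targets it, but not before a nasal consonant → unchanged [i].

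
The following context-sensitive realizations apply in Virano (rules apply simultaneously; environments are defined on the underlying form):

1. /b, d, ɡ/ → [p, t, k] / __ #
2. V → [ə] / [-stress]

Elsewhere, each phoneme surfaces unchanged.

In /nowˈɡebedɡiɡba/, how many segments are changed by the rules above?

4

Segments that undergo a rule: /o/ → [ə] (rule 2); /e/ → [ə] (rule 2); /i/ → [ə] (rule 2); /a/ → [ə] (rule 2).
All other segments surface unchanged.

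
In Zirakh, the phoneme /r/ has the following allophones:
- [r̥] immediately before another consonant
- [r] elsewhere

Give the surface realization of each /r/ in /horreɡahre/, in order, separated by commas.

[r̥], [r], [r]

Occurrence 1 (position 3): immediately before another consonant → [r̥].
Occurrence 2 (position 4): no conditioning environment matches → elsewhere allophone [r].
Occurrence 3 (position 9): no conditioning environment matches → elsewhere allophone [r].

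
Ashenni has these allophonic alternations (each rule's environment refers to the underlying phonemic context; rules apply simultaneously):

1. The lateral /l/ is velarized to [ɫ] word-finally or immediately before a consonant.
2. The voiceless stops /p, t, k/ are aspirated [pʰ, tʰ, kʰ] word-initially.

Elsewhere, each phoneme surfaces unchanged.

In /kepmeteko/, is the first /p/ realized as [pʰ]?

No

/p/ (between /e/ and /m/) fails the environment for rule 2, so it stays [p].
The actual realization is [p], not [pʰ].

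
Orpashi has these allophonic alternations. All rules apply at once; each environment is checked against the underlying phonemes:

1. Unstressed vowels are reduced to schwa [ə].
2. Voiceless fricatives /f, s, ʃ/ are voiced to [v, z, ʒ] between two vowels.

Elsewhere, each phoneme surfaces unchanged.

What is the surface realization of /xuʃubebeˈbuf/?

/x/ (word-initial) is unaffected → [x].
/u/ — between /x/ and /ʃ/, in an unstressed syllable — surfaces as [ə] (rule 1).
Rule 2 applies to /ʃ/ (between /u/ and /u/: between two vowels) → [ʒ].
/u/ — between /ʃ/ and /b/, in an unstressed syllable — surfaces as [ə] (rule 1).
/b/ stays [b].
/e/ meets the environment for rule 1 (in an unstressed syllable) → [ə].
/b/ — not in any rule's target class → [b].
/e/ meets the environment for rule 1 (in an unstressed syllable) → [ə].
/b/ — not in any rule's target class → [b].
/u/ (between /b/ and /f/): rule 1 targets it, but not in an unstressed syllable → unchanged [u].
/f/ (word-final) fails the environment for rule 2, so it stays [f].

[xəʒəbəbəˈbuf]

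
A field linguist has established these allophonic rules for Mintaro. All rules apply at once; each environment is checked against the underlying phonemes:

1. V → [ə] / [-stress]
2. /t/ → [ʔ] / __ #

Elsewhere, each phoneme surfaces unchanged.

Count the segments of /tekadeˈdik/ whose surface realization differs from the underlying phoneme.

Segments that undergo a rule: /e/ → [ə] (rule 1); /a/ → [ə] (rule 1); /e/ → [ə] (rule 1).
All other segments surface unchanged.

3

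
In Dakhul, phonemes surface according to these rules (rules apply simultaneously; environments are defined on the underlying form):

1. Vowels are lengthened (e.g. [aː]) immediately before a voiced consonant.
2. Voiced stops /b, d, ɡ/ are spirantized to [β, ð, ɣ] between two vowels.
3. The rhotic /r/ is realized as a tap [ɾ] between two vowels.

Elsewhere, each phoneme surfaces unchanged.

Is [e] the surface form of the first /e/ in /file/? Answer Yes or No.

Yes

/e/ (word-final): rule 1 targets it, but not before a voiced consonant → unchanged [e].
The actual realization is [e], which matches [e].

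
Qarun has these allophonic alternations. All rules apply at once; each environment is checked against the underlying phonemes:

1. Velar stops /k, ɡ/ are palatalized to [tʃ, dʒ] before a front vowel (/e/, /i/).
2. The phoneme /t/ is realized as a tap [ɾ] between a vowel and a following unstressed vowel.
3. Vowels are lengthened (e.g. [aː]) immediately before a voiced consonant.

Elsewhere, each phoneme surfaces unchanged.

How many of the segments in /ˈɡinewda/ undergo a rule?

3

Segments that undergo a rule: /ɡ/ → [dʒ] (rule 1); /i/ → [iː] (rule 3); /e/ → [eː] (rule 3).
All other segments surface unchanged.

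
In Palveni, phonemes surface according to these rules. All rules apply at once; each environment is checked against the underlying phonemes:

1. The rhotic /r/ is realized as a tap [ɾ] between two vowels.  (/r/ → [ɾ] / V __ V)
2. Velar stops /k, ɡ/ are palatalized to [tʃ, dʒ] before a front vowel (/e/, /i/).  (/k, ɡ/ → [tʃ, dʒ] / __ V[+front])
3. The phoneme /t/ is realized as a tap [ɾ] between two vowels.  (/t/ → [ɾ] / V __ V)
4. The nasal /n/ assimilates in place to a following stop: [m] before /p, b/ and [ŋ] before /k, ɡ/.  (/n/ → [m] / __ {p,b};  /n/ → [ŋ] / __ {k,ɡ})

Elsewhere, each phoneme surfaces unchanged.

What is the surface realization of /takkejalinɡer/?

[taktʃejaliŋdʒer]

/t/ (word-initial) fails the environment for rule 3, so it stays [t].
/k/ — between /a/ and /k/; rule 2 does not apply here → [k].
/k/ (between /k/ and /e/): before a front vowel, so rule 2 applies → [tʃ].
/n/ — between /i/ and /ɡ/, before a labial or velar stop — surfaces as [ŋ] (rule 4).
/ɡ/ meets the environment for rule 2 (before a front vowel) → [dʒ].
/r/ (word-final): rule 1 targets it, but not between two vowels → unchanged [r].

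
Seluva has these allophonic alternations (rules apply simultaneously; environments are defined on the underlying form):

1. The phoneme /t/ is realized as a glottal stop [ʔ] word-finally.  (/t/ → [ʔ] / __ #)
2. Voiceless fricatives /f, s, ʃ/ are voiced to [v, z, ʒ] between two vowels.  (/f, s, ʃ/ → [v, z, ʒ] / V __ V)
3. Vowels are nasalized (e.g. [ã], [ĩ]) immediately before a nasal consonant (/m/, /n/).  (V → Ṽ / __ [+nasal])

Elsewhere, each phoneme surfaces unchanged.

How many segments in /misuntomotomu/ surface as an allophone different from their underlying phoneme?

Segments that undergo a rule: /s/ → [z] (rule 2); /u/ → [ũ] (rule 3); /o/ → [õ] (rule 3); /o/ → [õ] (rule 3).
All other segments surface unchanged.

4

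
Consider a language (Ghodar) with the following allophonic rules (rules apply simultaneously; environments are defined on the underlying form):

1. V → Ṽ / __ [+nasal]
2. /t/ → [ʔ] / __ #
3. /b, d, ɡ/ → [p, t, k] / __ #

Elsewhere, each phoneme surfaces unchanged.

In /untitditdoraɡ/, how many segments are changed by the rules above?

Segments that undergo a rule: /u/ → [ũ] (rule 1); /ɡ/ → [k] (rule 3).
All other segments surface unchanged.

2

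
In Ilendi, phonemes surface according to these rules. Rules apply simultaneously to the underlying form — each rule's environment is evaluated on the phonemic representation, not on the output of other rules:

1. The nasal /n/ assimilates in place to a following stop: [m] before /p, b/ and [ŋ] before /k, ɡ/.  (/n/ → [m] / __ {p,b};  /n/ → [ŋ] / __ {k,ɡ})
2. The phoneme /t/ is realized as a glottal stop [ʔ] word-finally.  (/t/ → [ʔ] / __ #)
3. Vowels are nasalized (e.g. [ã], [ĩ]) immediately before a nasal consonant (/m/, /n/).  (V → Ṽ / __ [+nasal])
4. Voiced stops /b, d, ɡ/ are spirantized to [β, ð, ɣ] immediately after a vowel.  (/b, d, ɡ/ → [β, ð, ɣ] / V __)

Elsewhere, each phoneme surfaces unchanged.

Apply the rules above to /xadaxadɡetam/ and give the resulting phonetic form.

/a/ (between /x/ and /d/): rule 3 targets it, but not before a nasal consonant → unchanged [a].
/d/ (between /a/ and /a/): immediately after a vowel, so rule 4 applies → [ð].
/a/ (between /d/ and /x/): rule 3 targets it, but not before a nasal consonant → unchanged [a].
/a/ (between /x/ and /d/) fails the environment for rule 3, so it stays [a].
/d/ — between /a/ and /ɡ/, immediately after a vowel — surfaces as [ð] (rule 4).
/ɡ/ (between /d/ and /e/): rule 4 targets it, but not immediately after a vowel → unchanged [ɡ].
/e/ (between /ɡ/ and /t/) is in the target of rule 3 but the environment (before a nasal consonant) is not met → [e].
/t/ (between /e/ and /a/): rule 2 targets it, but not word-finally → unchanged [t].
/a/ — between /t/ and /m/, before a nasal consonant — surfaces as [ã] (rule 3).

[xaðaxaðɡetãm]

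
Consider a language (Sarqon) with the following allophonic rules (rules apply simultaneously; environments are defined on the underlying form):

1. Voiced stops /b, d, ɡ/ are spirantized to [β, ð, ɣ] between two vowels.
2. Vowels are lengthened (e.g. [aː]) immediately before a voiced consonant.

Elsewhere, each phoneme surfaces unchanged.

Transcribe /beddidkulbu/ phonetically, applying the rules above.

/b/ (word-initial): rule 1 targets it, but not between two vowels → unchanged [b].
/e/ (between /b/ and /d/): before a voiced consonant, so rule 2 applies → [eː].
/d/ (between /e/ and /d/): rule 1 targets it, but not between two vowels → unchanged [d].
/d/ (between /d/ and /i/) fails the environment for rule 1, so it stays [d].
/i/ — between /d/ and /d/, before a voiced consonant — surfaces as [iː] (rule 2).
/d/ (between /i/ and /k/) fails the environment for rule 1, so it stays [d].
/k/ (between /d/ and /u/) is unaffected → [k].
Rule 2 applies to /u/ (between /k/ and /l/: before a voiced consonant) → [uː].
/l/ (between /u/ and /b/): no rule targets it → [l].
/b/ (between /l/ and /u/) fails the environment for rule 1, so it stays [b].
/u/ (word-final) fails the environment for rule 2, so it stays [u].

[beːddiːdkuːlbu]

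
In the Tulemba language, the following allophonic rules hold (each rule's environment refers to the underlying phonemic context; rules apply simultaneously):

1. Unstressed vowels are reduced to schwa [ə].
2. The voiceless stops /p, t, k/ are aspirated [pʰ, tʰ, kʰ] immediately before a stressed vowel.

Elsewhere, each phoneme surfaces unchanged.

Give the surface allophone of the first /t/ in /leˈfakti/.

/t/ — between /k/ and /i/; rule 2 does not apply here → [t].

[t]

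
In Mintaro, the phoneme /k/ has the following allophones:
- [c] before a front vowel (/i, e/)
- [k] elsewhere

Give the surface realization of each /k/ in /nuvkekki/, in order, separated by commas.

[c], [k], [c]

Occurrence 1 (position 4): before a front vowel → [c].
Occurrence 2 (position 6): no conditioning environment matches → elsewhere allophone [k].
Occurrence 3 (position 7): before a front vowel → [c].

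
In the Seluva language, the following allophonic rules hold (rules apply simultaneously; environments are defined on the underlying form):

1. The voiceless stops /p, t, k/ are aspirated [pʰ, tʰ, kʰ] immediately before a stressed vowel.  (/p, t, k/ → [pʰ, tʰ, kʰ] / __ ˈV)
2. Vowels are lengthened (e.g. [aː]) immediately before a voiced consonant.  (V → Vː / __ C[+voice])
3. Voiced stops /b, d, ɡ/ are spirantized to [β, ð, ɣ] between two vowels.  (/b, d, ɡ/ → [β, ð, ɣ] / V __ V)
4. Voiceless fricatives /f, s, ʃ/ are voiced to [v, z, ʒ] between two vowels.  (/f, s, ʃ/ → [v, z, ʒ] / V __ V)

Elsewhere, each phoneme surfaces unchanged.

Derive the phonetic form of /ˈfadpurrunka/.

/f/ (word-initial) fails the environment for rule 4, so it stays [f].
/a/ (between /f/ and /d/): before a voiced consonant, so rule 2 applies → [aː].
/d/ (between /a/ and /p/) is in the target of rule 3 but the environment (between two vowels) is not met → [d].
/p/ (between /d/ and /u/) fails the environment for rule 1, so it stays [p].
/u/ meets the environment for rule 2 (before a voiced consonant) → [uː].
/r/ (between /u/ and /r/) is unaffected → [r].
/r/ stays [r].
/u/ (between /r/ and /n/): before a voiced consonant, so rule 2 applies → [uː].
/n/ — not in any rule's target class → [n].
/k/ (between /n/ and /a/) is in the target of rule 1 but the environment (immediately before a stressed vowel) is not met → [k].
/a/ (word-final) fails the environment for rule 2, so it stays [a].

[ˈfaːdpuːrruːnka]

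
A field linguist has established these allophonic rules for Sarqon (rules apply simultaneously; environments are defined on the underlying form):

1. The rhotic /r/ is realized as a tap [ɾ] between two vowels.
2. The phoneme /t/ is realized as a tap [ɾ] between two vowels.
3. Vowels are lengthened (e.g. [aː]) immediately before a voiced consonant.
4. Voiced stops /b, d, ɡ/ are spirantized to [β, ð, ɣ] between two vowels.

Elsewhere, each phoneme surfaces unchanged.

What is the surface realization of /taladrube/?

[taːlaːdruːβe]

/t/ (word-initial) fails the environment for rule 2, so it stays [t].
/a/ meets the environment for rule 3 (before a voiced consonant) → [aː].
/a/ (between /l/ and /d/): before a voiced consonant, so rule 3 applies → [aː].
/d/ (between /a/ and /r/) fails the environment for rule 4, so it stays [d].
/r/ — between /d/ and /u/; rule 1 does not apply here → [r].
/u/ meets the environment for rule 3 (before a voiced consonant) → [uː].
/b/ — between /u/ and /e/, between two vowels — surfaces as [β] (rule 4).
/e/ — word-final; rule 3 does not apply here → [e].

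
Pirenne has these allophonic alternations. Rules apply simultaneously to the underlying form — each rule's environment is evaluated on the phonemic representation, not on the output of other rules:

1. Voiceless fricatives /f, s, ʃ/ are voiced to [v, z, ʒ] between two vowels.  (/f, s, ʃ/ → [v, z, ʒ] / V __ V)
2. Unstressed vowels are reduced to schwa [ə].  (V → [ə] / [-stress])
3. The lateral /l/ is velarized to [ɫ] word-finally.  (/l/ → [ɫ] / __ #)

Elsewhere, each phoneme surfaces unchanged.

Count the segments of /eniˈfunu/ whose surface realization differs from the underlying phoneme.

Segments that undergo a rule: /e/ → [ə] (rule 2); /i/ → [ə] (rule 2); /f/ → [v] (rule 1); /u/ → [ə] (rule 2).
All other segments surface unchanged.

4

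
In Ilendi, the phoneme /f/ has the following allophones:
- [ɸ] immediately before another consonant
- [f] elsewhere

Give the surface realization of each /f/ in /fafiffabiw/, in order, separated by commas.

Occurrence 1 (position 1): no conditioning environment matches → elsewhere allophone [f].
Occurrence 2 (position 3): no conditioning environment matches → elsewhere allophone [f].
Occurrence 3 (position 5): immediately before another consonant → [ɸ].
Occurrence 4 (position 6): no conditioning environment matches → elsewhere allophone [f].

[f], [f], [ɸ], [f]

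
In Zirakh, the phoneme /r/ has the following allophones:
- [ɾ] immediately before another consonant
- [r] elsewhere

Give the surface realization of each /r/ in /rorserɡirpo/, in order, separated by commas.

Occurrence 1 (position 1): no conditioning environment matches → elsewhere allophone [r].
Occurrence 2 (position 3): immediately before another consonant → [ɾ].
Occurrence 3 (position 6): immediately before another consonant → [ɾ].
Occurrence 4 (position 9): immediately before another consonant → [ɾ].

[r], [ɾ], [ɾ], [ɾ]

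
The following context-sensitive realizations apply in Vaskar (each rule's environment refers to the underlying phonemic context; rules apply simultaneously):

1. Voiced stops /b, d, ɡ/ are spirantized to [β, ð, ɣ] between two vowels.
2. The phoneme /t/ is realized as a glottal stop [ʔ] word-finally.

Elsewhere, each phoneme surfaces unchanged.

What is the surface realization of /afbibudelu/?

[afbiβuðelu]

/b/ (between /f/ and /i/): rule 1 targets it, but not between two vowels → unchanged [b].
/b/ meets the environment for rule 1 (between two vowels) → [β].
Rule 1 applies to /d/ (between /u/ and /e/: between two vowels) → [ð].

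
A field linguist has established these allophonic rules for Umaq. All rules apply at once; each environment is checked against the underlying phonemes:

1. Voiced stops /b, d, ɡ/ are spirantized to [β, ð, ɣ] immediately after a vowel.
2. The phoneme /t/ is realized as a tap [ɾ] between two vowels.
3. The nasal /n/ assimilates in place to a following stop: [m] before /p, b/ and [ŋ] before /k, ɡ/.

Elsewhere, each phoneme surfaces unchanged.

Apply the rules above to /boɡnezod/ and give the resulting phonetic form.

/b/ (word-initial) fails the environment for rule 1, so it stays [b].
/o/ — not in any rule's target class → [o].
/ɡ/ meets the environment for rule 1 (immediately after a vowel) → [ɣ].
/n/ — between /ɡ/ and /e/; rule 3 does not apply here → [n].
/e/ — not in any rule's target class → [e].
/z/ stays [z].
/o/ — not in any rule's target class → [o].
/d/ (word-final): immediately after a vowel, so rule 1 applies → [ð].

[boɣnezoð]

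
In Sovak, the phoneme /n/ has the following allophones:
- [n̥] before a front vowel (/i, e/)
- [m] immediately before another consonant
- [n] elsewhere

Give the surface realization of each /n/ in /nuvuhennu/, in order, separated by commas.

[n], [m], [n]

Occurrence 1 (position 1): no conditioning environment matches → elsewhere allophone [n].
Occurrence 2 (position 7): immediately before another consonant → [m].
Occurrence 3 (position 8): no conditioning environment matches → elsewhere allophone [n].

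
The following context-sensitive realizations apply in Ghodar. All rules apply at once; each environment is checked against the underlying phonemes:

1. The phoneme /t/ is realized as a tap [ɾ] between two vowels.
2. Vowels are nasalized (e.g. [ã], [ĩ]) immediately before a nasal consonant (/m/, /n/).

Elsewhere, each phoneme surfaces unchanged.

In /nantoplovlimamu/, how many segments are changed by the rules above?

Segments that undergo a rule: /a/ → [ã] (rule 2); /i/ → [ĩ] (rule 2); /a/ → [ã] (rule 2).
All other segments surface unchanged.

3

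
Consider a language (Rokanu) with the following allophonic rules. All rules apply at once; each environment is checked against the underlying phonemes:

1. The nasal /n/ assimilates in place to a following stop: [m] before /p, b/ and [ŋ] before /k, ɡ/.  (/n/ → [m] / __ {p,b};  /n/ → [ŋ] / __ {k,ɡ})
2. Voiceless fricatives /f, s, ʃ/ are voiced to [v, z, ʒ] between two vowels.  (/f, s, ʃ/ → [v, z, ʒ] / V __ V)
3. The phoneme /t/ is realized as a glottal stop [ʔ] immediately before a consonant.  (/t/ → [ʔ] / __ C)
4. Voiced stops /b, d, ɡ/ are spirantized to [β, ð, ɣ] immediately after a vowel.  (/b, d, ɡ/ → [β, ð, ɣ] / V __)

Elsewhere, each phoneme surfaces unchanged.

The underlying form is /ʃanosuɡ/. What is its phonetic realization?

[ʃanozuɣ]

/ʃ/ (word-initial) is in the target of rule 2 but the environment (between two vowels) is not met → [ʃ].
/a/ (between /ʃ/ and /n/) is unaffected → [a].
/n/ (between /a/ and /o/) is in the target of rule 1 but the environment (before a labial or velar stop) is not met → [n].
/o/ (between /n/ and /s/): no rule targets it → [o].
/s/ — between /o/ and /u/, between two vowels — surfaces as [z] (rule 2).
/u/ (between /s/ and /ɡ/): no rule targets it → [u].
Rule 4 applies to /ɡ/ (word-final: immediately after a vowel) → [ɣ].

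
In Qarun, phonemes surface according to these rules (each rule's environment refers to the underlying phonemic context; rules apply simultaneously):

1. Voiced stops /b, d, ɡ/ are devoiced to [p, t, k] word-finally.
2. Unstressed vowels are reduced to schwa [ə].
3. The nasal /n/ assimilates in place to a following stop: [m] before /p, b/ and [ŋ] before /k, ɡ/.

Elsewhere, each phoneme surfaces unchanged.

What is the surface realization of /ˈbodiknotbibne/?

/b/ (word-initial) fails the environment for rule 1, so it stays [b].
/o/ (between /b/ and /d/) fails the environment for rule 2, so it stays [o].
/d/ — between /o/ and /i/; rule 1 does not apply here → [d].
/i/ (between /d/ and /k/): in an unstressed syllable, so rule 2 applies → [ə].
/k/ stays [k].
/n/ (between /k/ and /o/): rule 3 targets it, but not before a labial or velar stop → unchanged [n].
Rule 2 applies to /o/ (between /n/ and /t/: in an unstressed syllable) → [ə].
/t/ (between /o/ and /b/): no rule targets it → [t].
/b/ (between /t/ and /i/) fails the environment for rule 1, so it stays [b].
/i/ (between /b/ and /b/) occurs in an unstressed syllable → [ə] by rule 2.
/b/ (between /i/ and /n/): rule 1 targets it, but not word-finally → unchanged [b].
/n/ (between /b/ and /e/) is in the target of rule 3 but the environment (before a labial or velar stop) is not met → [n].
/e/ — word-final, in an unstressed syllable — surfaces as [ə] (rule 2).

[ˈbodəknətbəbnə]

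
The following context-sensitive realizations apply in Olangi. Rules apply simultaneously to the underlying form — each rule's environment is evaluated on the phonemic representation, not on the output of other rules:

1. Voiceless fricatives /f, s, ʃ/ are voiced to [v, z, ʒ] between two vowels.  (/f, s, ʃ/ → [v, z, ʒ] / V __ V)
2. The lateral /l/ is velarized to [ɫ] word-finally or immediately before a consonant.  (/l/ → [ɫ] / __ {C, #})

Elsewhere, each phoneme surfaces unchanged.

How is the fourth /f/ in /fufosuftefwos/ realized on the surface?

/f/ (between /e/ and /w/): rule 1 targets it, but not between two vowels → unchanged [f].

[f]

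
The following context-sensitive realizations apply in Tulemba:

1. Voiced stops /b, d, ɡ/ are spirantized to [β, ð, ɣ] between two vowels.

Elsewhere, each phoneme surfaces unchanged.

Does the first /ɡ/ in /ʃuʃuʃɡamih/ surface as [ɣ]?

No

/ɡ/ (between /ʃ/ and /a/) fails the environment for rule 1, so it stays [ɡ].
The actual realization is [ɡ], not [ɣ].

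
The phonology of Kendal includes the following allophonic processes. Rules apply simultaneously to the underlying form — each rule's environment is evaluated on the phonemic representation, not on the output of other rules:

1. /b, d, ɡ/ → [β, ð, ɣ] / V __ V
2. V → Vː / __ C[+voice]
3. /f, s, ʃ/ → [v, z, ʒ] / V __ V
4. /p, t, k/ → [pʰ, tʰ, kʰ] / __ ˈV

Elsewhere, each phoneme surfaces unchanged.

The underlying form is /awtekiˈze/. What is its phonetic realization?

/a/ — word-initial, before a voiced consonant — surfaces as [aː] (rule 2).
/w/ (between /a/ and /t/): no rule targets it → [w].
/t/ (between /w/ and /e/) is in the target of rule 4 but the environment (immediately before a stressed vowel) is not met → [t].
/e/ — between /t/ and /k/; rule 2 does not apply here → [e].
/k/ (between /e/ and /i/): rule 4 targets it, but not immediately before a stressed vowel → unchanged [k].
/i/ — between /k/ and /z/, before a voiced consonant — surfaces as [iː] (rule 2).
/z/ stays [z].
/e/ (word-final) fails the environment for rule 2, so it stays [e].

[aːwtekiːˈze]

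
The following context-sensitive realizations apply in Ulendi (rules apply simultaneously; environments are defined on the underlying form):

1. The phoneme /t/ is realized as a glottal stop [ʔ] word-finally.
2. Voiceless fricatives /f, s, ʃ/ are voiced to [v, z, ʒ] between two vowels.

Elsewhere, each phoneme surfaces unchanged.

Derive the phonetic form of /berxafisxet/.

[berxavisxeʔ]

/b/ (word-initial): no rule targets it → [b].
/e/ — not in any rule's target class → [e].
/r/ (between /e/ and /x/): no rule targets it → [r].
/x/ stays [x].
/a/ (between /x/ and /f/) is unaffected → [a].
Rule 2 applies to /f/ (between /a/ and /i/: between two vowels) → [v].
/i/ (between /f/ and /s/) is unaffected → [i].
/s/ — between /i/ and /x/; rule 2 does not apply here → [s].
/x/ (between /s/ and /e/) is unaffected → [x].
/e/ (between /x/ and /t/) is unaffected → [e].
/t/ meets the environment for rule 1 (word-finally) → [ʔ].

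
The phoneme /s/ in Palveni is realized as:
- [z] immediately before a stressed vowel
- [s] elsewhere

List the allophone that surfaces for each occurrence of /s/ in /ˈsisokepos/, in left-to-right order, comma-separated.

Occurrence 1 (position 1): immediately before a stressed vowel → [z].
Occurrence 2 (position 3): no conditioning environment matches → elsewhere allophone [s].
Occurrence 3 (position 9): no conditioning environment matches → elsewhere allophone [s].

[z], [s], [s]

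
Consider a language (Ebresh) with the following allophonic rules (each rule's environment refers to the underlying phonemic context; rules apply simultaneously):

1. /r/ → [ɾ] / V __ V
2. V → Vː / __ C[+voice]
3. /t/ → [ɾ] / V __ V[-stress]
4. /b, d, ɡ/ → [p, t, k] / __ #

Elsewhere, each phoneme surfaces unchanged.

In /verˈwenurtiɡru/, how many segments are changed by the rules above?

4

Segments that undergo a rule: /e/ → [eː] (rule 2); /e/ → [eː] (rule 2); /u/ → [uː] (rule 2); /i/ → [iː] (rule 2).
All other segments surface unchanged.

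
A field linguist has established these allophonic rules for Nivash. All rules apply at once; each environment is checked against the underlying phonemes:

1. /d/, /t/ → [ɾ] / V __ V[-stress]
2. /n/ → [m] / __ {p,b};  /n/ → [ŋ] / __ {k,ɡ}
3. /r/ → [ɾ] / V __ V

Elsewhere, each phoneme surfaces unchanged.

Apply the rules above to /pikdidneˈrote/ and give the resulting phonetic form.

[pikdidneˈɾoɾe]

/p/ stays [p].
/i/ (between /p/ and /k/): no rule targets it → [i].
/k/ (between /i/ and /d/): no rule targets it → [k].
/d/ (between /k/ and /i/): rule 1 targets it, but not between a vowel and a following unstressed vowel → unchanged [d].
/i/ (between /d/ and /d/) is unaffected → [i].
/d/ (between /i/ and /n/): rule 1 targets it, but not between a vowel and a following unstressed vowel → unchanged [d].
/n/ (between /d/ and /e/): rule 2 targets it, but not before a labial or velar stop → unchanged [n].
/e/ stays [e].
Rule 3 applies to /r/ (between /e/ and /o/: between two vowels) → [ɾ].
/o/ stays [o].
/t/ meets the environment for rule 1 (between a vowel and a following unstressed vowel) → [ɾ].
/e/ — not in any rule's target class → [e].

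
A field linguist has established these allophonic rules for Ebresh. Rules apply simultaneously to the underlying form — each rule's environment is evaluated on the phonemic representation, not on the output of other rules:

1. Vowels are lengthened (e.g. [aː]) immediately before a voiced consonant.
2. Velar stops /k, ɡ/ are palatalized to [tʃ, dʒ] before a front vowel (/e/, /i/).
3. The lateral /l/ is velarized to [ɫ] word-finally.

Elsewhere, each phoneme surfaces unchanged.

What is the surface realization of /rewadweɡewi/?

/r/ stays [r].
/e/ — between /r/ and /w/, before a voiced consonant — surfaces as [eː] (rule 1).
/w/ — not in any rule's target class → [w].
/a/ (between /w/ and /d/) occurs before a voiced consonant → [aː] by rule 1.
/d/ stays [d].
/w/ (between /d/ and /e/): no rule targets it → [w].
/e/ meets the environment for rule 1 (before a voiced consonant) → [eː].
/ɡ/ (between /e/ and /e/): before a front vowel, so rule 2 applies → [dʒ].
/e/ — between /ɡ/ and /w/, before a voiced consonant — surfaces as [eː] (rule 1).
/w/ stays [w].
/i/ (word-final): rule 1 targets it, but not before a voiced consonant → unchanged [i].

[reːwaːdweːdʒeːwi]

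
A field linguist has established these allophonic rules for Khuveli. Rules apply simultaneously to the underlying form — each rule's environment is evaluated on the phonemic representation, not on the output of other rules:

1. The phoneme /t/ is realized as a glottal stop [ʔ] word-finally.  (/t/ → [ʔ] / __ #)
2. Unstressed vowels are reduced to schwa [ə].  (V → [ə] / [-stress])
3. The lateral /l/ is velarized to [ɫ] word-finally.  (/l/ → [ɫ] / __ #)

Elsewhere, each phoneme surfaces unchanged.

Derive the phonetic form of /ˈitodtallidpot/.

/i/ — word-initial; rule 2 does not apply here → [i].
/t/ (between /i/ and /o/) fails the environment for rule 1, so it stays [t].
/o/ meets the environment for rule 2 (in an unstressed syllable) → [ə].
/d/ — not in any rule's target class → [d].
/t/ (between /d/ and /a/) fails the environment for rule 1, so it stays [t].
/a/ — between /t/ and /l/, in an unstressed syllable — surfaces as [ə] (rule 2).
/l/ (between /a/ and /l/) is in the target of rule 3 but the environment (word-finally) is not met → [l].
/l/ (between /l/ and /i/): rule 3 targets it, but not word-finally → unchanged [l].
/i/ meets the environment for rule 2 (in an unstressed syllable) → [ə].
/d/ — not in any rule's target class → [d].
/p/ (between /d/ and /o/): no rule targets it → [p].
/o/ (between /p/ and /t/) occurs in an unstressed syllable → [ə] by rule 2.
/t/ (word-final) occurs word-finally → [ʔ] by rule 1.

[ˈitədtəllədpəʔ]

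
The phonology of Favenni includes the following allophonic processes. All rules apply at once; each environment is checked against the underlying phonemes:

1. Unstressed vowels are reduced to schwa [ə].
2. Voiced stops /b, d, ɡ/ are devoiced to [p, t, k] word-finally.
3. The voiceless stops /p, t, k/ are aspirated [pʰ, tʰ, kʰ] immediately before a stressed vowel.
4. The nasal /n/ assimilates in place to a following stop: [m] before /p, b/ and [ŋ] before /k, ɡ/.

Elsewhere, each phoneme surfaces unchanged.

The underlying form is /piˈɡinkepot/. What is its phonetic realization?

[pəˈɡiŋkəpət]

/p/ (word-initial) is in the target of rule 3 but the environment (immediately before a stressed vowel) is not met → [p].
Rule 1 applies to /i/ (between /p/ and /ɡ/: in an unstressed syllable) → [ə].
/ɡ/ (between /i/ and /i/): rule 2 targets it, but not word-finally → unchanged [ɡ].
/i/ — between /ɡ/ and /n/; rule 1 does not apply here → [i].
/n/ (between /i/ and /k/): before a labial or velar stop, so rule 4 applies → [ŋ].
/k/ (between /n/ and /e/) fails the environment for rule 3, so it stays [k].
Rule 1 applies to /e/ (between /k/ and /p/: in an unstressed syllable) → [ə].
/p/ — between /e/ and /o/; rule 3 does not apply here → [p].
/o/ meets the environment for rule 1 (in an unstressed syllable) → [ə].
/t/ (word-final) is in the target of rule 3 but the environment (immediately before a stressed vowel) is not met → [t].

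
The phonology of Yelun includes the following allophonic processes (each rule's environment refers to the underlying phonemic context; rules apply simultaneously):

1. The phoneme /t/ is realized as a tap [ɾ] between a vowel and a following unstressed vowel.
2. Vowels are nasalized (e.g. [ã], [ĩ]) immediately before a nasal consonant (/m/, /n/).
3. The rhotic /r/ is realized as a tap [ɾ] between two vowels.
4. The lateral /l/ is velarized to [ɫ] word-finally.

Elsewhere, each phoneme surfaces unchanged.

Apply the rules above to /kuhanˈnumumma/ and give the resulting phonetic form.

/u/ (between /k/ and /h/) is in the target of rule 2 but the environment (before a nasal consonant) is not met → [u].
/a/ (between /h/ and /n/) occurs before a nasal consonant → [ã] by rule 2.
/u/ (between /n/ and /m/): before a nasal consonant, so rule 2 applies → [ũ].
/u/ — between /m/ and /m/, before a nasal consonant — surfaces as [ũ] (rule 2).
/a/ (word-final): rule 2 targets it, but not before a nasal consonant → unchanged [a].

[kuhãnˈnũmũmma]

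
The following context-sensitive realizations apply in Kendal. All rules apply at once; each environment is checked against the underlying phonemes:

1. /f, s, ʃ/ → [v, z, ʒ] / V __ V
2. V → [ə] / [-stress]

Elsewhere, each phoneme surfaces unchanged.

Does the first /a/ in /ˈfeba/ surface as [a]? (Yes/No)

/a/ meets the environment for rule 2 (in an unstressed syllable) → [ə].
The actual realization is [ə], not [a].

No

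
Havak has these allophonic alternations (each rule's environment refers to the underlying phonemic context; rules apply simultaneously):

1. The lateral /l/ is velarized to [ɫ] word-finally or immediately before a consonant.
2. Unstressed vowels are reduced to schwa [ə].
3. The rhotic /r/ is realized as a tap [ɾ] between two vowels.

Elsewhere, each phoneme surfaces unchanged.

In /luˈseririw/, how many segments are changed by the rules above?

Segments that undergo a rule: /u/ → [ə] (rule 2); /r/ → [ɾ] (rule 3); /i/ → [ə] (rule 2); /r/ → [ɾ] (rule 3); /i/ → [ə] (rule 2).
All other segments surface unchanged.

5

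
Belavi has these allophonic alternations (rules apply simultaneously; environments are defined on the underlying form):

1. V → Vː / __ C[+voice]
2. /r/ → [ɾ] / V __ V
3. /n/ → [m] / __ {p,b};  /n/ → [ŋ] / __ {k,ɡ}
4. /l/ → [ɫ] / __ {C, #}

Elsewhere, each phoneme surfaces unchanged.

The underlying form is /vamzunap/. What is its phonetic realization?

[vaːmzuːnap]

/v/ (word-initial) is unaffected → [v].
/a/ meets the environment for rule 1 (before a voiced consonant) → [aː].
/m/ (between /a/ and /z/) is unaffected → [m].
/z/ (between /m/ and /u/) is unaffected → [z].
/u/ (between /z/ and /n/): before a voiced consonant, so rule 1 applies → [uː].
/n/ (between /u/ and /a/) fails the environment for rule 3, so it stays [n].
/a/ — between /n/ and /p/; rule 1 does not apply here → [a].
/p/ (word-final) is unaffected → [p].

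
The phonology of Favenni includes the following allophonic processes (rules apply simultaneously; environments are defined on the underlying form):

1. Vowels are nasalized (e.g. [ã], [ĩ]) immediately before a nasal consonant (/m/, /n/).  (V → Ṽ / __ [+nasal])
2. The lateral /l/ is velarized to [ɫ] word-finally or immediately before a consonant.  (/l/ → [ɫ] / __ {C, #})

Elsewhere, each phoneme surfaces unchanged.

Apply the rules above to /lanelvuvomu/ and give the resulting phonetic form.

[lãneɫvuvõmu]

/l/ (word-initial) is in the target of rule 2 but the environment (word-finally or immediately before a consonant) is not met → [l].
/a/ meets the environment for rule 1 (before a nasal consonant) → [ã].
/n/ — not in any rule's target class → [n].
/e/ (between /n/ and /l/) is in the target of rule 1 but the environment (before a nasal consonant) is not met → [e].
/l/ (between /e/ and /v/): word-finally or immediately before a consonant, so rule 2 applies → [ɫ].
/v/ — not in any rule's target class → [v].
/u/ (between /v/ and /v/): rule 1 targets it, but not before a nasal consonant → unchanged [u].
/v/ (between /u/ and /o/) is unaffected → [v].
Rule 1 applies to /o/ (between /v/ and /m/: before a nasal consonant) → [õ].
/m/ — not in any rule's target class → [m].
/u/ (word-final) is in the target of rule 1 but the environment (before a nasal consonant) is not met → [u].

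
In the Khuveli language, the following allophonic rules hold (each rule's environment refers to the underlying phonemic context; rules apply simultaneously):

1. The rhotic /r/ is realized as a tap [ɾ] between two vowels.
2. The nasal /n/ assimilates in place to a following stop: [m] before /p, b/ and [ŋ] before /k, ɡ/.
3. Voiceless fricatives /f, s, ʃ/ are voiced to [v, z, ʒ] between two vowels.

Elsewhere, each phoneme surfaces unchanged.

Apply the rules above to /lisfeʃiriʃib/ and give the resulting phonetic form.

/s/ (between /i/ and /f/): rule 3 targets it, but not between two vowels → unchanged [s].
/f/ (between /s/ and /e/): rule 3 targets it, but not between two vowels → unchanged [f].
/ʃ/ meets the environment for rule 3 (between two vowels) → [ʒ].
/r/ (between /i/ and /i/) occurs between two vowels → [ɾ] by rule 1.
/ʃ/ meets the environment for rule 3 (between two vowels) → [ʒ].

[lisfeʒiɾiʒib]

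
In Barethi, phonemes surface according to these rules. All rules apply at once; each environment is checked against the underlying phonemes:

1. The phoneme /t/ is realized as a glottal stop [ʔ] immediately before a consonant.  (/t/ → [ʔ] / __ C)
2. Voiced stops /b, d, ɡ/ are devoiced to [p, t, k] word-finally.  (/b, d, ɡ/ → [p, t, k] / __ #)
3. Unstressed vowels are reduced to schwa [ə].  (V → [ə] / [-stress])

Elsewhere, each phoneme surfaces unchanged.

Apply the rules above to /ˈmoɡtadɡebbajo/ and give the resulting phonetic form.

[ˈmoɡtədɡəbbəjə]

/o/ (between /m/ and /ɡ/) fails the environment for rule 3, so it stays [o].
/ɡ/ (between /o/ and /t/) fails the environment for rule 2, so it stays [ɡ].
/t/ (between /ɡ/ and /a/) is in the target of rule 1 but the environment (immediately before a consonant) is not met → [t].
/a/ — between /t/ and /d/, in an unstressed syllable — surfaces as [ə] (rule 3).
/d/ (between /a/ and /ɡ/) is in the target of rule 2 but the environment (word-finally) is not met → [d].
/ɡ/ (between /d/ and /e/) fails the environment for rule 2, so it stays [ɡ].
Rule 3 applies to /e/ (between /ɡ/ and /b/: in an unstressed syllable) → [ə].
/b/ (between /e/ and /b/) fails the environment for rule 2, so it stays [b].
/b/ (between /b/ and /a/) is in the target of rule 2 but the environment (word-finally) is not met → [b].
/a/ meets the environment for rule 3 (in an unstressed syllable) → [ə].
/o/ (word-final) occurs in an unstressed syllable → [ə] by rule 3.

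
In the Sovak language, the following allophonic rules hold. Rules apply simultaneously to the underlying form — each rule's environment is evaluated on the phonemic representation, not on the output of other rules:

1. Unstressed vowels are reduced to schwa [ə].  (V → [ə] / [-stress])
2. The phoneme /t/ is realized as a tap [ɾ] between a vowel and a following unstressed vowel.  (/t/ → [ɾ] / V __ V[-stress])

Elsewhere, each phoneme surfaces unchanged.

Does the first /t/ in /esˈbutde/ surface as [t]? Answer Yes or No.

/t/ — between /u/ and /d/; rule 2 does not apply here → [t].
The actual realization is [t], which matches [t].

Yes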